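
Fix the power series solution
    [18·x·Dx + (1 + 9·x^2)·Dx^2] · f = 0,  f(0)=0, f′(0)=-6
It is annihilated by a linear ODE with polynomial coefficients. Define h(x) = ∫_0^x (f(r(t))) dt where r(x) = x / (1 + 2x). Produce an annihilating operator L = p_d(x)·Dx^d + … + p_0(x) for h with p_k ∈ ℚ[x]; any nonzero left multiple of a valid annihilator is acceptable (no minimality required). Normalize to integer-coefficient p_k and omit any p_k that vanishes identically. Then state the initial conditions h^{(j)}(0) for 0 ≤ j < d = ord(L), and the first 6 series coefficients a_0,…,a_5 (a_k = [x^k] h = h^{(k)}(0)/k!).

L = (4 + 26·x)·Dx^2 + (1 + 4·x + 13·x^2)·Dx^3  (order 3).
h: a_k = 0, 0, -3, 4, -3/2, -12, …
ICs: h(0) = 0, h′(0) = 0, h′′(0) = -6.

f: a_k = 0, -6, 0, 18, 0, -486/5, …
Change of var in L_f (x↦r) gives L₀.
h=∫₀ˣh₀: take L = L₀·Dx.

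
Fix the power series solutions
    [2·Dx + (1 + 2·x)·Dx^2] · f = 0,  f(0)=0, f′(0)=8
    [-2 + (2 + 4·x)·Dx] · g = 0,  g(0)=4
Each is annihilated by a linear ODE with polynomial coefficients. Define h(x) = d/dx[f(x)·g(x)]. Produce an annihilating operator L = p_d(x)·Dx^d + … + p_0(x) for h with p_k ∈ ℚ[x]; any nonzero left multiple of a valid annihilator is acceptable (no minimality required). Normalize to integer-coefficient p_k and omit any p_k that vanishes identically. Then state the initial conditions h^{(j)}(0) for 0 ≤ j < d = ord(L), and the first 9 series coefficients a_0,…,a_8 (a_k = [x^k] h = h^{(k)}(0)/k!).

f: a_k = 0, 8, -8, 32/3, -16, 128/5, -128/3, 512/7, -128, …
g: a_k = 4, 4, -2, 2, -5/2, 7/2, -21/4, 33/4, -429/32, …
Product ⇒ symmetric product L₀, ord ≤ 2.
h₀' ⇒ L via d/dx closure of L₀.
L = 1 + (4 + 8·x)·Dx + (1 + 4·x + 4·x^2)·Dx^2  (order 2).
h: a_k = 32, 0, -16, 128/3, -284/3, 992/5, -6086/15, 86048/105, -46027/28, …
ICs: h(0) = 32, h′(0) = 0.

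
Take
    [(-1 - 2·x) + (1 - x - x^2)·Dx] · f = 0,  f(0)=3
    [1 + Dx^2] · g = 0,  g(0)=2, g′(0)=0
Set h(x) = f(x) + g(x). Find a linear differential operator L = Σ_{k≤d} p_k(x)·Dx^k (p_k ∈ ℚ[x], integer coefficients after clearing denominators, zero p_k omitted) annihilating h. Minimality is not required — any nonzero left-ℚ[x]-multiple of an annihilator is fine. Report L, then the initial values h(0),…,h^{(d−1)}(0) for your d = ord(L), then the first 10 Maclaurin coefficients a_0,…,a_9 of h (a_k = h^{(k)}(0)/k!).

f: a_k = 3, 3, 6, 9, 15, 24, 39, 63, 102, 165, …
g: a_k = 2, 0, -1, 0, 1/12, 0, -1/360, 0, 1/20160, 0, …
h₀=f+g: left-lcm gives L₀, ord ≤ 3.
L = (19 + 48·x + 31·x^2 + 24·x^3 + 5·x^4 + 2·x^5) + (-5 + x + 4·x^2 + 7·x^3 + 6·x^4 + 3·x^5 + x^6)·Dx + (19 + 48·x + 31·x^2 + 24·x^3 + 5·x^4 + 2·x^5)·Dx^2 + (-5 + x + 4·x^2 + 7·x^3 + 6·x^4 + 3·x^5 + x^6)·Dx^3  (order 3).
h: a_k = 5, 3, 5, 9, 181/12, 24, 14039/360, 63, 2056321/20160, 165, …
ICs: h(0) = 5, h′(0) = 3, h′′(0) = 10.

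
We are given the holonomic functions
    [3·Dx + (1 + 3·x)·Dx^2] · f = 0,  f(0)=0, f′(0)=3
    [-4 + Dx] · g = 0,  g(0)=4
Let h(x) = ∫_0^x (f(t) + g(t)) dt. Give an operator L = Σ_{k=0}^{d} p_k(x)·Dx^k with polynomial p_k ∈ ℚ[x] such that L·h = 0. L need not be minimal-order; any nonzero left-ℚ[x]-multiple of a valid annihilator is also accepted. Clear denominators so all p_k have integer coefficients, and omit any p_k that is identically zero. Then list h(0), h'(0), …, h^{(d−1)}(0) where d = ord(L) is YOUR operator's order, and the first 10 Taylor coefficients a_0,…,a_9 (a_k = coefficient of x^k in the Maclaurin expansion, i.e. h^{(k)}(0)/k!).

f: a_k = 0, 3, -9/2, 9, -81/4, 243/5, -243/2, 2187/7, -6561/8, 2187, …
g: a_k = 4, 16, 32, 128/3, 128/3, 512/15, 1024/45, 4096/315, 2048/315, 8192/2835, …
h₀=f+g: left-lcm gives L₀, ord ≤ 3.
∫: right-multiply L₀ by Dx.
L = (-120 - 144·x)·Dx^2 + (2 - 96·x - 144·x^2)·Dx^3 + (7 + 33·x + 36·x^2)·Dx^4  (order 4).
h: a_k = 0, 4, 19/2, 55/6, 155/12, 269/60, 1241/90, -8887/630, 102511/2520, -2050331/22680, …
ICs: h(0) = 0, h′(0) = 4, h′′(0) = 19, h′′′(0) = 55.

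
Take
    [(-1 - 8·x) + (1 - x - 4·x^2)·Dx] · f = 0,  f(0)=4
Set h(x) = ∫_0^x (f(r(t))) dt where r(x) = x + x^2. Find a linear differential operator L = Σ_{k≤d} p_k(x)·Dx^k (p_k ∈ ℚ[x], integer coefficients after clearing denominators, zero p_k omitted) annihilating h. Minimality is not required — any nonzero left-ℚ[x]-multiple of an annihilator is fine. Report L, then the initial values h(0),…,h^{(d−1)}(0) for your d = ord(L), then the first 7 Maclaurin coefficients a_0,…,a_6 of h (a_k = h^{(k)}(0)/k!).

f: a_k = 4, 4, 20, 36, 116, 260, 724, …
h₀=f(r): pull back L_f along r ⇒ L₀.
h=∫h₀ ⇒ L = L₀·Dx.
L = (1 + 10·x + 24·x^2 + 16·x^3)·Dx + (-1 + x + 5·x^2 + 8·x^3 + 4·x^4)·Dx^2  (order 2).
h: a_k = 0, 4, 2, 8, 19, 244/5, 416/3, …
ICs: h(0) = 0, h′(0) = 4.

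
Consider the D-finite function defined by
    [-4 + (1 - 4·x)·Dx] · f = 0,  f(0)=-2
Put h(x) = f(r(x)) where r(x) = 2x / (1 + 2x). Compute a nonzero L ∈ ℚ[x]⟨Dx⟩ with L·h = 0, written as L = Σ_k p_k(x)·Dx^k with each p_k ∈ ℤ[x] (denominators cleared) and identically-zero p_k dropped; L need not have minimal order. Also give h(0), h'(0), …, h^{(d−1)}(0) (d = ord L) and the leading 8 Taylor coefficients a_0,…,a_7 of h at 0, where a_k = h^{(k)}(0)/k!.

f: a_k = -2, -8, -32, -128, -512, -2048, -8192, -32768, …
Change of var in L_f (x↦r) gives L₀.
L = 8 + (-1 + 4·x + 12·x^2)·Dx  (order 1).
h: a_k = -2, -16, -96, -576, -3456, -20736, -124416, -746496, …
ICs: h(0) = -2.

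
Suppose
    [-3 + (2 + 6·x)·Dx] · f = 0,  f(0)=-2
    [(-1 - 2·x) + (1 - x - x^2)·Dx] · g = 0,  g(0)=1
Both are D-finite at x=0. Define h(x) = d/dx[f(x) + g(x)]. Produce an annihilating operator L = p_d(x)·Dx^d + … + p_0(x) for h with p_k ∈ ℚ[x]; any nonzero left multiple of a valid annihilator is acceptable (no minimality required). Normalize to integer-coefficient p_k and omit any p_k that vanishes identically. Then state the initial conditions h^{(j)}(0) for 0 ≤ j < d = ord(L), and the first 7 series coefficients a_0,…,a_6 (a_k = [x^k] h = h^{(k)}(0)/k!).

f: a_k = -2, -3, 9/4, -27/8, 405/64, -1701/128, 15309/512, …
g: a_k = 1, 1, 2, 3, 5, 8, 13, …
L₀ := lclm(L_f,L_g); ord L₀ ≤ 1+1.
Differentiate: ansatz ord ≤ ord L₀ ⇒ L.
L = (-216 - 666·x - 972·x^2 - 468·x^3 - 270·x^4) + (-45 - 624·x - 2079·x^2 - 2688·x^3 - 1737·x^4 - 810·x^5)·Dx + (22 + 122·x + 146·x^2 - 162·x^3 - 426·x^4 - 474·x^5 - 180·x^6)·Dx^2  (order 2).
h: a_k = -2, 17/2, -9/8, 725/16, -3385/128, 65895/256, -354669/1024, …
ICs: h(0) = -2, h′(0) = 17/2.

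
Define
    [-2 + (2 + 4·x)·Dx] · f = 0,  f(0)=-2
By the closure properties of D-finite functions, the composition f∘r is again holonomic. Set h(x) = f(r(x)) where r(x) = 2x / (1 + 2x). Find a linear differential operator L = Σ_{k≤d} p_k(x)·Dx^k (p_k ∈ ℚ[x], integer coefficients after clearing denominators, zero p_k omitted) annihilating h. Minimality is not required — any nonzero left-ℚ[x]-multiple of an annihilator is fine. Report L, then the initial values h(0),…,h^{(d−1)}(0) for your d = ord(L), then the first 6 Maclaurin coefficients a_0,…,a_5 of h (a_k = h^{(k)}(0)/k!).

L = -2 + (1 + 8·x + 12·x^2)·Dx  (order 1).
h: a_k = -2, -4, 12, -40, 148, -600, …
ICs: h(0) = -2.

f: a_k = -2, -2, 1, -1, 5/4, -7/4, …
h₀=f(r): pull back L_f along r ⇒ L₀.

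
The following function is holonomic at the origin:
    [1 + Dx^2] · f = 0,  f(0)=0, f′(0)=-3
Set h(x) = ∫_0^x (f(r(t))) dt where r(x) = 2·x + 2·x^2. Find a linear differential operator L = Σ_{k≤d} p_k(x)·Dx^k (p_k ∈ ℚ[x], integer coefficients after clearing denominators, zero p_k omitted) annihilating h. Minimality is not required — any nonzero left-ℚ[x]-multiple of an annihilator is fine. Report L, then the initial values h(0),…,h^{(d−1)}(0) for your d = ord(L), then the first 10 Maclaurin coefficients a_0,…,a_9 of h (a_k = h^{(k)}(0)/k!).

f: a_k = 0, -3, 0, 1/2, 0, -1/40, 0, 1/1680, 0, -1/120960, …
Substitute x→r, Dx→(1/r')Dx; clear ⇒ L₀.
h=∫₀ˣh₀: take L = L₀·Dx.
L = (4 + 24·x + 48·x^2 + 32·x^3)·Dx - 2·Dx^2 + (1 + 2·x)·Dx^3  (order 3).
h: a_k = 0, 0, -3, -2, 1, 12/5, 28/15, 0, -104/105, -112/135, …
ICs: h(0) = 0, h′(0) = 0, h′′(0) = -6.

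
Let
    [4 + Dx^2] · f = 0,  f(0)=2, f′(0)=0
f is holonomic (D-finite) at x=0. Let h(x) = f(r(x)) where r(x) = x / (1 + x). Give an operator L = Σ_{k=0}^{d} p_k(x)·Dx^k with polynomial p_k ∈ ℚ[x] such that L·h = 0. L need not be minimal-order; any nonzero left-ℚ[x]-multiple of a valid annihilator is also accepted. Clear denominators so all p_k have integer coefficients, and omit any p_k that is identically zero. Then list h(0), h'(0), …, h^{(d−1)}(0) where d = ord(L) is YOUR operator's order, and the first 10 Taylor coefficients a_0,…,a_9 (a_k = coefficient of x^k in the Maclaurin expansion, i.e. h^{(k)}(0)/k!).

L = 4 + (2 + 6·x + 6·x^2 + 2·x^3)·Dx + (1 + 4·x + 6·x^2 + 4·x^3 + x^4)·Dx^2  (order 2).
h: a_k = 2, 0, -4, 8, -32/3, 32/3, -308/45, -8/5, 4708/315, -10336/315, …
ICs: h(0) = 2, h′(0) = 0.

f: a_k = 2, 0, -4, 0, 4/3, 0, -8/45, 0, 4/315, 0, …
Change of var in L_f (x↦r) gives L₀.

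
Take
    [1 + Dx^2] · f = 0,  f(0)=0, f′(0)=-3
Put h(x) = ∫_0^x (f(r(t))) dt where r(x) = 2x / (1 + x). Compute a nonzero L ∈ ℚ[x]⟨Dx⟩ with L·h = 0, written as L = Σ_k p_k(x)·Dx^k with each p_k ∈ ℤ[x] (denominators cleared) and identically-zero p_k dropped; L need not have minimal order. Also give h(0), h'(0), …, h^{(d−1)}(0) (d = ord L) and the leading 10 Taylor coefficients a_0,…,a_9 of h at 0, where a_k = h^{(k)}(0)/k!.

L = 4·Dx + (2 + 6·x + 6·x^2 + 2·x^3)·Dx^2 + (1 + 4·x + 6·x^2 + 4·x^3 + x^4)·Dx^3  (order 3).
h: a_k = 0, 0, -3, 2, -1/2, -6/5, 43/15, -30/7, 2209/420, -758/135, …
ICs: h(0) = 0, h′(0) = 0, h′′(0) = -6.

f: a_k = 0, -3, 0, 1/2, 0, -1/40, 0, 1/1680, 0, -1/120960, …
Change of var in L_f (x↦r) gives L₀.
∫: right-multiply L₀ by Dx.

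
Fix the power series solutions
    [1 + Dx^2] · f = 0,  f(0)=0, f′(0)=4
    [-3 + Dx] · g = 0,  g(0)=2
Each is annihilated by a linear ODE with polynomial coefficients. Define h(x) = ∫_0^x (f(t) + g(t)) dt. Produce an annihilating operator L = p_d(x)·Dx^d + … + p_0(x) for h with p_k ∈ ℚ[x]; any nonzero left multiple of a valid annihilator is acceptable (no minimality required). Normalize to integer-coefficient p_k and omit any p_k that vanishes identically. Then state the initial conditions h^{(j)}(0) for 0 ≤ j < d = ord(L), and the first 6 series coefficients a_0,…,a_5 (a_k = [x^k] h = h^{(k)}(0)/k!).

f: a_k = 0, 4, 0, -2/3, 0, 1/30, …
g: a_k = 2, 6, 9, 9, 27/4, 81/20, …
L₀ := lclm(L_f,L_g); ord L₀ ≤ 2+1.
h=∫₀ˣh₀: take L = L₀·Dx.
L = -3·Dx + Dx^2 - 3·Dx^3 + Dx^4  (order 4).
h: a_k = 0, 2, 5, 3, 25/12, 27/20, …
ICs: h(0) = 0, h′(0) = 2, h′′(0) = 10, h′′′(0) = 18.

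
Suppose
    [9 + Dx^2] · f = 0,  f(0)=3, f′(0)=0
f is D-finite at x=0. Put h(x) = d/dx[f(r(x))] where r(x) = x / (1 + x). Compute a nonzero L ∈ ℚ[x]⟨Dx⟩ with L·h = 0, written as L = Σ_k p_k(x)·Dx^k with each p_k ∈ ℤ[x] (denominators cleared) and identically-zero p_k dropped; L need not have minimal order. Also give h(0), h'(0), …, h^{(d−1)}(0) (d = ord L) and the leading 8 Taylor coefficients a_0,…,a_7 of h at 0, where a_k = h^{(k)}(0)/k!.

L = (15 + 12·x + 6·x^2) + (6 + 18·x + 18·x^2 + 6·x^3)·Dx + (1 + 4·x + 6·x^2 + 4·x^3 + x^4)·Dx^2  (order 2).
h: a_k = 0, -27, 81, -243/2, 135/2, 7371/40, -28917/40, 880659/560, …
ICs: h(0) = 0, h′(0) = -27.

f: a_k = 3, 0, -27/2, 0, 81/8, 0, -243/80, 0, …
Change of var in L_f (x↦r) gives L₀.
Differentiate: ansatz ord ≤ ord L₀ ⇒ L.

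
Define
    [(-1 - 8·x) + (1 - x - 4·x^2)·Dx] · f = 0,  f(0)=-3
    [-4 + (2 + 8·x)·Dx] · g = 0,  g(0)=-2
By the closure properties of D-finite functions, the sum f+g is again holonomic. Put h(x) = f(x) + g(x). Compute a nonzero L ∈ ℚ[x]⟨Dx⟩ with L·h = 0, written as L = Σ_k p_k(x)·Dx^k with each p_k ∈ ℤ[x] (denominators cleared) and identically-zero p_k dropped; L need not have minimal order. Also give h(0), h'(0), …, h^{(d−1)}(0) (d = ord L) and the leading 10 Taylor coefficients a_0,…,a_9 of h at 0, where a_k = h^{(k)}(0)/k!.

L = (-24 - 156·x - 336·x^2 - 640·x^3) + (14 + 96·x + 420·x^2 + 1184·x^3 + 1600·x^4)·Dx + (1 - 11·x - 90·x^2 - 24·x^3 + 544·x^4 + 640·x^5)·Dx^2  (order 2).
h: a_k = -5, -7, -11, -35, -67, -251, -375, -1851, -1779, -14507, …
ICs: h(0) = -5, h′(0) = -7.

f: a_k = -3, -3, -15, -27, -87, -195, -543, -1323, -3495, -8787, …
g: a_k = -2, -4, 4, -8, 20, -56, 168, -528, 1716, -5720, …
L₀ := lclm(L_f,L_g); ord L₀ ≤ 1+1.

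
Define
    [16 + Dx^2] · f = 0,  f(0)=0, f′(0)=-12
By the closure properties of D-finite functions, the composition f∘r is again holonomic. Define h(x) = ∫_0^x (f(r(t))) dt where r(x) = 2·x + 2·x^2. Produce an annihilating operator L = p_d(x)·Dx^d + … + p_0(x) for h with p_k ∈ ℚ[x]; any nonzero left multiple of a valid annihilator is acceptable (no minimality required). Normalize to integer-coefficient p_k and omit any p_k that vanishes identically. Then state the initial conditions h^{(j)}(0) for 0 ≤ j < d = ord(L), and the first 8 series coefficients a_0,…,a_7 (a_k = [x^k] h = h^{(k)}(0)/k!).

f: a_k = 0, -12, 0, 32, 0, -128/5, 0, 1024/105, …
L₀ from L_f via x↦r, Dx↦r'^{-1}Dx.
h=∫₀ˣh₀: take L = L₀·Dx.
L = (64 + 384·x + 768·x^2 + 512·x^3)·Dx - 2·Dx^2 + (1 + 2·x)·Dx^3  (order 3).
h: a_k = 0, 0, -12, -8, 64, 768/5, -128/15, -3840/7, …
ICs: h(0) = 0, h′(0) = 0, h′′(0) = -24.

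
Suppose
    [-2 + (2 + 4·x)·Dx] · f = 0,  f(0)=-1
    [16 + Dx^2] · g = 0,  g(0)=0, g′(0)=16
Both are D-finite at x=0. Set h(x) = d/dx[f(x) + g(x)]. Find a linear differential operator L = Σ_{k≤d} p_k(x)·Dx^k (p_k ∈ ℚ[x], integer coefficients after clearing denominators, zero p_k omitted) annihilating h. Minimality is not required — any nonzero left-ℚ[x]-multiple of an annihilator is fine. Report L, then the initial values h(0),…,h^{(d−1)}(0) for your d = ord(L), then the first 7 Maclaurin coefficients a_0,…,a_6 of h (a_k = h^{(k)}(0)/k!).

f: a_k = -1, -1, 1/2, -1/2, 5/8, -7/8, 21/16, …
g: a_k = 0, 16, 0, -128/3, 0, 512/15, 0, …
L₀ := lclm(L_f,L_g); ord L₀ ≤ 1+2.
Differentiate: ansatz ord ≤ ord L₀ ⇒ L.
L = (-496 - 1024·x - 1024·x^2) + (-304 - 1632·x - 3072·x^2 - 2048·x^3)·Dx + (-31 - 64·x - 64·x^2)·Dx^2 + (-19 - 102·x - 192·x^2 - 128·x^3)·Dx^3  (order 3).
h: a_k = 15, 1, -259/2, 5/2, 3991/24, 63/8, -75931/720, …
ICs: h(0) = 15, h′(0) = 1, h′′(0) = -259.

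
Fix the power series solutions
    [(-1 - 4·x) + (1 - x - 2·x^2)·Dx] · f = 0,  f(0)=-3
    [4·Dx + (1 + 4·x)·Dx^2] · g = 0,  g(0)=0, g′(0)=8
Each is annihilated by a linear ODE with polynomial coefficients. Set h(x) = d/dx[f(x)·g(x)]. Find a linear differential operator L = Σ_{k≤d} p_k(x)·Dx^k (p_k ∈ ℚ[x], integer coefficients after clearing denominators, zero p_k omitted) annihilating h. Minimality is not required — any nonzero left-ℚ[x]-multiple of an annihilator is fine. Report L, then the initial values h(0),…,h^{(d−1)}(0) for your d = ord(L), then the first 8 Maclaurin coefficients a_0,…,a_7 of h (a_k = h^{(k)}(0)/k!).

f: a_k = -3, -3, -9, -15, -33, -63, -129, -255, …
g: a_k = 0, 8, -16, 128/3, -128, 2048/5, -4096/3, 32768/7, …
Sym-product of L_f,L_g gives L₀ (≤ ord 2).
h₀' ⇒ L via d/dx closure of L₀.
L = (36 + 144·x + 288·x^2) + (-1 + 24·x + 168·x^2 + 224·x^3)·Dx + (-1 - 7·x - 6·x^2 + 32·x^3 + 32·x^4)·Dx^2  (order 2).
h: a_k = -24, 48, -456, 1120, -6264, 102096/5, -460104/5, 2397504/7, …
ICs: h(0) = -24, h′(0) = 48.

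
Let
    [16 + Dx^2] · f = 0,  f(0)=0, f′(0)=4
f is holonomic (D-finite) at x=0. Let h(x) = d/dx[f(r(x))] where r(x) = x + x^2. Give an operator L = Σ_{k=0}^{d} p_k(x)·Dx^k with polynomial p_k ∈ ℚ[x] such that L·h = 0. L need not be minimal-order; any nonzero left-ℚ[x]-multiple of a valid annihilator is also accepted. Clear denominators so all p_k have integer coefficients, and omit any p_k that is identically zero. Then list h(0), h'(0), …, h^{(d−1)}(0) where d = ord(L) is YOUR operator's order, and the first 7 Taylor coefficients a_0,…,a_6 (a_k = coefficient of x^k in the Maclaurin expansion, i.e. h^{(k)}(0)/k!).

L = (28 + 128·x + 384·x^2 + 512·x^3 + 256·x^4) + (-6 - 12·x)·Dx + (1 + 4·x + 4·x^2)·Dx^2  (order 2).
h: a_k = 4, 8, -32, -128, -352/3, 192, 25856/45, …
ICs: h(0) = 4, h′(0) = 8.

f: a_k = 0, 4, 0, -32/3, 0, 128/15, 0, …
h₀=f(r): pull back L_f along r ⇒ L₀.
h₀' ⇒ L via d/dx closure of L₀.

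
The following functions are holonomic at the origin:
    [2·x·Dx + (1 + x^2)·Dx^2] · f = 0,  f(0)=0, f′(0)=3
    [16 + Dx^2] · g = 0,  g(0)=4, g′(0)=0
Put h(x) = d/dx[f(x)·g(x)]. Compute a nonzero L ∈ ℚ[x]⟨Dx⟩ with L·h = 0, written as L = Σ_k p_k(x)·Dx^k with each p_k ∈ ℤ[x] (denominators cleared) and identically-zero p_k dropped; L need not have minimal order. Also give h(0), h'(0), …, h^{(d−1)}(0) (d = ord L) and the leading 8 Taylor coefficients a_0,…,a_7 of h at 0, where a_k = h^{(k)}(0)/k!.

f: a_k = 0, 3, 0, -1, 0, 3/5, 0, -3/7, …
g: a_k = 4, 0, -32, 0, 128/3, 0, -1024/45, 0, …
Product ⇒ symmetric product L₀, ord ≤ 4.
Differentiate: ansatz ord ≤ ord L₀ ⇒ L.
L = (32960 + 157056·x^2 + 319424·x^4 + 359424·x^6 + 242688·x^8 + 94208·x^10 + 16384·x^12) + (6752·x + 28736·x^3 + 49120·x^5 + 43520·x^7 + 20480·x^9 + 4096·x^11)·Dx + (3420 + 17320·x^2 + 37356·x^4 + 44272·x^6 + 30848·x^8 + 12032·x^10 + 2048·x^12)·Dx^2 + (422·x + 1796·x^3 + 3070·x^5 + 2720·x^7 + 1280·x^9 + 256·x^11)·Dx^3 + (85 + 469·x^2 + 1087·x^4 + 1363·x^6 + 980·x^8 + 384·x^10 + 64·x^12)·Dx^4  (order 4).
h: a_k = 12, 0, -300, 0, 812, 0, -13844/15, 0, …
ICs: h(0) = 12, h′(0) = 0, h′′(0) = -600, h′′′(0) = 0.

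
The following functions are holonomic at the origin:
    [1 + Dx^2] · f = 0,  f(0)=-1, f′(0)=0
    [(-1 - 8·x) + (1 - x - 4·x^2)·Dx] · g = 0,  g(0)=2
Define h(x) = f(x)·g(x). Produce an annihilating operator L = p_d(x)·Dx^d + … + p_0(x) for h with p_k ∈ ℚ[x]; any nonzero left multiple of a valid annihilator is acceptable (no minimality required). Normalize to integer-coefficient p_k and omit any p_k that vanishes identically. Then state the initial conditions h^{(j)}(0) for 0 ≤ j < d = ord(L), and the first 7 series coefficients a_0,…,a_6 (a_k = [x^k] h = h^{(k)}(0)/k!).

L = (7 + x + 4·x^2) + (2 + 16·x)·Dx + (-1 + x + 4·x^2)·Dx^2  (order 2).
h: a_k = -2, -2, -9, -17, -637/12, -1453/12, -120029/360, …
ICs: h(0) = -2, h′(0) = -2.

f: a_k = -1, 0, 1/2, 0, -1/24, 0, 1/720, …
g: a_k = 2, 2, 10, 18, 58, 130, 362, …
Product ⇒ symmetric product L₀, ord ≤ 2.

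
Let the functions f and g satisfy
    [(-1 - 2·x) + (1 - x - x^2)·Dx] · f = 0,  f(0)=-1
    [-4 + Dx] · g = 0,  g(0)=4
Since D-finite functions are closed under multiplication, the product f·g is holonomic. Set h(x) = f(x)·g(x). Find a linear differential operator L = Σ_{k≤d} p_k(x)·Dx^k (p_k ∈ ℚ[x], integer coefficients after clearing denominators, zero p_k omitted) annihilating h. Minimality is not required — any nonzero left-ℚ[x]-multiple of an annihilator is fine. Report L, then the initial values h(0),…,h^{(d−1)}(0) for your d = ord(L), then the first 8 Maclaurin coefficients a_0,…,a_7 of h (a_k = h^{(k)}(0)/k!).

L = (5 - 2·x - 4·x^2) + (-1 + x + x^2)·Dx  (order 1).
h: a_k = -4, -20, -56, -356/3, -652/3, -5552/15, -5492/9, -312908/315, …
ICs: h(0) = -4.

f: a_k = -1, -1, -2, -3, -5, -8, -13, -21, …
g: a_k = 4, 16, 32, 128/3, 128/3, 512/15, 1024/45, 4096/315, …
L₀ := L_f ⊗_s L_g (sym. prod.), ord ≤ 1.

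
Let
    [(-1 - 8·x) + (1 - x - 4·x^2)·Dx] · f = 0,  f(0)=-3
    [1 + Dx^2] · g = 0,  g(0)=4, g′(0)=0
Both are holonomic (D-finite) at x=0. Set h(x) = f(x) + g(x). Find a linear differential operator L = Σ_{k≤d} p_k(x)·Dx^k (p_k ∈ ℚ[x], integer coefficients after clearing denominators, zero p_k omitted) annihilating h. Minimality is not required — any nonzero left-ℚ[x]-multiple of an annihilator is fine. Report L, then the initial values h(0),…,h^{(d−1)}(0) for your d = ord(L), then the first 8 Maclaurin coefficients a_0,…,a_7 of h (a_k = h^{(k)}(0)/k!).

f: a_k = -3, -3, -15, -27, -87, -195, -543, -1323, …
g: a_k = 4, 0, -2, 0, 1/6, 0, -1/180, 0, …
L₀ := lclm(L_f,L_g); ord L₀ ≤ 1+2.
L = (55 + 486·x + 553·x^2 + 1488·x^3 + 80·x^4 + 128·x^5) + (-11 - 11·x - 23·x^2 + 169·x^3 + 348·x^4 + 48·x^5 + 64·x^6)·Dx + (55 + 486·x + 553·x^2 + 1488·x^3 + 80·x^4 + 128·x^5)·Dx^2 + (-11 - 11·x - 23·x^2 + 169·x^3 + 348·x^4 + 48·x^5 + 64·x^6)·Dx^3  (order 3).
h: a_k = 1, -3, -17, -27, -521/6, -195, -97741/180, -1323, …
ICs: h(0) = 1, h′(0) = -3, h′′(0) = -34.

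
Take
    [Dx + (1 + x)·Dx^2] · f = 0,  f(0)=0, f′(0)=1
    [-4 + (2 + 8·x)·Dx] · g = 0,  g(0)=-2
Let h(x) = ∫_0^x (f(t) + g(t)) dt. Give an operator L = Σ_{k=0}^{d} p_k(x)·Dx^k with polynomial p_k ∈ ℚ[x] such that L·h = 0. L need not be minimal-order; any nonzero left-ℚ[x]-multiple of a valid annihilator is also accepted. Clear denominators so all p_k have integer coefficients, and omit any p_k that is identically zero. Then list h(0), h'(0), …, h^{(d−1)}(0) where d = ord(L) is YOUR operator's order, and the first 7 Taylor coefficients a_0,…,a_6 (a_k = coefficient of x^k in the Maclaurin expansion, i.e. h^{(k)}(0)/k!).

f: a_k = 0, 1, -1/2, 1/3, -1/4, 1/5, -1/6, …
g: a_k = -2, -4, 4, -8, 20, -56, 168, …
h₀=f+g: left-lcm gives L₀, ord ≤ 3.
h=∫h₀ ⇒ L = L₀·Dx.
L = (-8 + 4·x)·Dx^2 + (-10 - 8·x + 20·x^2)·Dx^3 + (-1 - 3·x + 6·x^2 + 8·x^3)·Dx^4  (order 4).
h: a_k = 0, -2, -3/2, 7/6, -23/12, 79/20, -93/10, …
ICs: h(0) = 0, h′(0) = -2, h′′(0) = -3, h′′′(0) = 7.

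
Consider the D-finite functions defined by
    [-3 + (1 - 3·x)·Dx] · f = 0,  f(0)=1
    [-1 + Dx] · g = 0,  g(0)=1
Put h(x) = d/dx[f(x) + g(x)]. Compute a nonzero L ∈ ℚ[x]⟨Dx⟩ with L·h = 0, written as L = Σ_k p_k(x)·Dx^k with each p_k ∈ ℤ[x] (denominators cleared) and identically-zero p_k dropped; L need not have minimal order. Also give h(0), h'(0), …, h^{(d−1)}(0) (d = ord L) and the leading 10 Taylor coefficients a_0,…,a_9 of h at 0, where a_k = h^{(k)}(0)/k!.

f: a_k = 1, 3, 9, 27, 81, 243, 729, 2187, 6561, 19683, …
g: a_k = 1, 1, 1/2, 1/6, 1/24, 1/120, 1/720, 1/5040, 1/40320, 1/362880, …
Weyl lclm of L_f,L_g ⇒ L₀ (ord ≤ 2).
h₀' ⇒ L via d/dx closure of L₀.
L = (48 + 18·x) + (-53 - 6·x + 9·x^2)·Dx + (5 - 12·x - 9·x^2)·Dx^2  (order 2).
h: a_k = 4, 19, 163/2, 1945/6, 29161/24, 524881/120, 11022481/720, 264539521/5040, 7142567041/40320, 214277011201/362880, …
ICs: h(0) = 4, h′(0) = 19.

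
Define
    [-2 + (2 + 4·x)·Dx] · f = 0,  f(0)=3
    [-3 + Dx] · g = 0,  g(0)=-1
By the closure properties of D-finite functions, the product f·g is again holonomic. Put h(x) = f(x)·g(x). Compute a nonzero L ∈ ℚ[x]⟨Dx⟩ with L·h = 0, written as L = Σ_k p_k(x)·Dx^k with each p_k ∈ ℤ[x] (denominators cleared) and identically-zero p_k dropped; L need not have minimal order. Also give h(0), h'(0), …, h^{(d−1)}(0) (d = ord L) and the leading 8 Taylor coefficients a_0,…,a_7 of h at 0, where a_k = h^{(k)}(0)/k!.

f: a_k = 3, 3, -3/2, 3/2, -15/8, 21/8, -63/16, 99/16, …
g: a_k = -1, -3, -9/2, -9/2, -27/8, -81/40, -81/80, -243/560, …
h₀=f·g: eliminate ⇒ L₀, order ≤ 1·1.
L = (-4 - 6·x) + (1 + 2·x)·Dx  (order 1).
h: a_k = -3, -12, -21, -24, -39/2, -66/5, -63/10, -144/35, …
ICs: h(0) = -3.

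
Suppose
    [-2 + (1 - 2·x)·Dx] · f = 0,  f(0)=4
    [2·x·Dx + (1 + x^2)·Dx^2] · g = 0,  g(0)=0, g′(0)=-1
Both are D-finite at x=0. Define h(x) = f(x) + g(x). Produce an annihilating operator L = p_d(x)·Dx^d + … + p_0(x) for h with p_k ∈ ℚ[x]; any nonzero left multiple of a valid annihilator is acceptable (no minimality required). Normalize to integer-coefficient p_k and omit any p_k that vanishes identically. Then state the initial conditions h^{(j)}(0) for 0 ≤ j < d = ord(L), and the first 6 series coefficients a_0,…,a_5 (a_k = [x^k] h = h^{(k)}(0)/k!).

L = (-4 + 32·x + 12·x^2)·Dx + (13 - 4·x + 25·x^2 + 12·x^3)·Dx^2 + (-2 + 3·x + 3·x^3 + 2·x^4)·Dx^3  (order 3).
h: a_k = 4, 7, 16, 97/3, 64, 639/5, …
ICs: h(0) = 4, h′(0) = 7, h′′(0) = 32.

f: a_k = 4, 8, 16, 32, 64, 128, …
g: a_k = 0, -1, 0, 1/3, 0, -1/5, …
Sum ⇒ L₀ = lclm(L_f,L_g) in ℚ(x)⟨Dx⟩.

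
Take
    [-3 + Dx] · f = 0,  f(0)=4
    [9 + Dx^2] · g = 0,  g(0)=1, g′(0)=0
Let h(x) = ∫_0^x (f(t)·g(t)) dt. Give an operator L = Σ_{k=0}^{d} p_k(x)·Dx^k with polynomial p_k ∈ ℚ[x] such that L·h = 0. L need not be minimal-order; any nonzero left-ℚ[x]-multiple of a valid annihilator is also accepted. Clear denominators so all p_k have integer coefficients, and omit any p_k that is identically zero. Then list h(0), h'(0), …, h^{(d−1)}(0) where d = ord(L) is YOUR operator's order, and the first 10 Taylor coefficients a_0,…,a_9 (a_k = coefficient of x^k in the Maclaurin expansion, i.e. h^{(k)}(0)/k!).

f: a_k = 4, 12, 18, 18, 27/2, 81/10, 81/20, 243/140, 729/1120, 243/1120, …
g: a_k = 1, 0, -9/2, 0, 27/8, 0, -81/80, 0, 729/4480, 0, …
Product ⇒ symmetric product L₀, ord ≤ 2.
h=∫₀ˣh₀: take L = L₀·Dx.
L = 18·Dx - 6·Dx^2 + Dx^3  (order 3).
h: a_k = 0, 4, 6, 0, -9, -54/5, -27/5, 0, 243/140, 81/70, …
ICs: h(0) = 0, h′(0) = 4, h′′(0) = 12.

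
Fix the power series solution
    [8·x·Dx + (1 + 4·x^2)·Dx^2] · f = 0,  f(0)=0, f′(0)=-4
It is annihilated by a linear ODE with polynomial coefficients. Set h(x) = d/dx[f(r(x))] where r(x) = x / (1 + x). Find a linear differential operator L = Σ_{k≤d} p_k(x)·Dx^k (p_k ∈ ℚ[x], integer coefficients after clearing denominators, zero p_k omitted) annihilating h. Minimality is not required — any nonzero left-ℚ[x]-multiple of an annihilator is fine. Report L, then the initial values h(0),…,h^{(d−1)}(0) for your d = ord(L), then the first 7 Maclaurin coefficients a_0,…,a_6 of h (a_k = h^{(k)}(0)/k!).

f: a_k = 0, -4, 0, 16/3, 0, -64/5, 0, …
Substitute x→r, Dx→(1/r')Dx; clear ⇒ L₀.
Derive L from L₀ (diff closure).
L = (2 + 10·x) + (1 + 2·x + 5·x^2)·Dx  (order 1).
h: a_k = -4, 8, 4, -48, 76, 88, -556, …
ICs: h(0) = -4.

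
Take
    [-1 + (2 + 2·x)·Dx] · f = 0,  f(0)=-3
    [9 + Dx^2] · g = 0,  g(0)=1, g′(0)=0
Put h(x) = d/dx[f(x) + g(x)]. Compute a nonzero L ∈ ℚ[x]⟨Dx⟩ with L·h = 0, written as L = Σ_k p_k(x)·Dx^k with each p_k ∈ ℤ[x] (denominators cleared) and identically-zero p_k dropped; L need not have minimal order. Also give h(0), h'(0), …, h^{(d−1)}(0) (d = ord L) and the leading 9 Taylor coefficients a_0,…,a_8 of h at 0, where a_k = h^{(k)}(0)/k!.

f: a_k = -3, -3/2, 3/8, -3/16, 15/128, -21/256, 63/1024, -99/2048, 1287/32768, …
g: a_k = 1, 0, -9/2, 0, 27/8, 0, -81/80, 0, 729/4480, …
L₀ := lclm(L_f,L_g); ord L₀ ≤ 1+2.
Differentiate: ansatz ord ≤ ord L₀ ⇒ L.
L = (-153 - 216·x - 108·x^2) + (-234 - 666·x - 648·x^2 - 216·x^3)·Dx + (-17 - 24·x - 12·x^2)·Dx^2 + (-26 - 74·x - 72·x^2 - 24·x^3)·Dx^3  (order 3).
h: a_k = -3/2, -33/4, -9/16, 447/32, -105/256, -14607/2560, -693/2048, 231669/143360, -19305/65536, …
ICs: h(0) = -3/2, h′(0) = -33/4, h′′(0) = -9/8.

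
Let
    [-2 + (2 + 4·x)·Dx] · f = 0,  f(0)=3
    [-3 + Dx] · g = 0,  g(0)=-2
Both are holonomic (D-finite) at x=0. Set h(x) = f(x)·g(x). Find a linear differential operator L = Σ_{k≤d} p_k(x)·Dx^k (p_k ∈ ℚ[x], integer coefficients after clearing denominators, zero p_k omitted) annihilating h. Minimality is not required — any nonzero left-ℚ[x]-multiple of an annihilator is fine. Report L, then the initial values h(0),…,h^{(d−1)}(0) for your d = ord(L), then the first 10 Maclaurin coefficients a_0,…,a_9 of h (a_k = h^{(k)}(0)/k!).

L = (-4 - 6·x) + (1 + 2·x)·Dx  (order 1).
h: a_k = -6, -24, -42, -48, -39, -132/5, -63/5, -288/35, 117/140, -33/5, …
ICs: h(0) = -6.

f: a_k = 3, 3, -3/2, 3/2, -15/8, 21/8, -63/16, 99/16, -1287/128, 2145/128, …
g: a_k = -2, -6, -9, -9, -27/4, -81/20, -81/40, -243/280, -729/2240, -243/2240, …
h₀=f·g: eliminate ⇒ L₀, order ≤ 1·1.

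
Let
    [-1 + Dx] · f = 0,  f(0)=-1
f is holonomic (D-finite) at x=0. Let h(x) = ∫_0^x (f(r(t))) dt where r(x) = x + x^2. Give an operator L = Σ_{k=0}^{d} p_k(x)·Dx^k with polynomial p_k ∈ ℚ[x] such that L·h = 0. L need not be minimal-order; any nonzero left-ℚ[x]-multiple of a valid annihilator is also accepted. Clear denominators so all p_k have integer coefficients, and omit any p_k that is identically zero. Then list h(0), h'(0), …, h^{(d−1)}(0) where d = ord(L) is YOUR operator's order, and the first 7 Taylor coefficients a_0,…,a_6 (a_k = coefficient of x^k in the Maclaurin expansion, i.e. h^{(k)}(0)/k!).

f: a_k = -1, -1, -1/2, -1/6, -1/24, -1/120, -1/720, …
f∘r: x↦r, Dx↦Dx/r' in L_f ⇒ L₀.
∫: right-multiply L₀ by Dx.
L = (-1 - 2·x)·Dx + Dx^2  (order 2).
h: a_k = 0, -1, -1/2, -1/2, -7/24, -5/24, -9/80, …
ICs: h(0) = 0, h′(0) = -1.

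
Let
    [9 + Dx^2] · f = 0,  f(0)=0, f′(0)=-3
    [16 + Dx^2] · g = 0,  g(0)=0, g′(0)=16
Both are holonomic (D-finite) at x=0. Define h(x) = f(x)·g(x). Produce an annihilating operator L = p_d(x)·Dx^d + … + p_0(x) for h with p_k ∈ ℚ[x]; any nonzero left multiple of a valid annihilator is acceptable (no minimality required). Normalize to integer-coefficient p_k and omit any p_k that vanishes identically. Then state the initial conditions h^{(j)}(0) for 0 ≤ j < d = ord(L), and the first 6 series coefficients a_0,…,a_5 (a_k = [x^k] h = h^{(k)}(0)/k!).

f: a_k = 0, -3, 0, 9/2, 0, -81/40, …
g: a_k = 0, 16, 0, -128/3, 0, 512/15, …
L₀ := L_f ⊗_s L_g (sym. prod.), ord ≤ 4.
L = 49 + 50·Dx^2 + Dx^4  (order 4).
h: a_k = 0, 0, -48, 0, 200, 0, …
ICs: h(0) = 0, h′(0) = 0, h′′(0) = -96, h′′′(0) = 0.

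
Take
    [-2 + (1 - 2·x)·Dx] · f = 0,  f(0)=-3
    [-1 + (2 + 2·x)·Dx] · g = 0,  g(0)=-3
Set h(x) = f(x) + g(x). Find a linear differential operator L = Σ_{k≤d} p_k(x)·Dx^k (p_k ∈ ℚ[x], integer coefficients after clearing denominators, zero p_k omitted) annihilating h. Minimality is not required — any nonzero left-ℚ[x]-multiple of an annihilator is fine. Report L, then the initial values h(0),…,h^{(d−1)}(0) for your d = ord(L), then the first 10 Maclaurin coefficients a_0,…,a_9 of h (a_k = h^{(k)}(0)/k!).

f: a_k = -3, -6, -12, -24, -48, -96, -192, -384, -768, -1536, …
g: a_k = -3, -3/2, 3/8, -3/16, 15/128, -21/256, 63/1024, -99/2048, 1287/32768, -2145/65536, …
h₀=f+g: left-lcm gives L₀, ord ≤ 2.
L = (-6 - 4·x) + (11 + 20·x + 12·x^2)·Dx + (-2 - 2·x + 8·x^2 + 8·x^3)·Dx^2  (order 2).
h: a_k = -6, -15/2, -93/8, -387/16, -6129/128, -24597/256, -196545/1024, -786531/2048, -25164537/32768, -100665441/65536, …
ICs: h(0) = -6, h′(0) = -15/2.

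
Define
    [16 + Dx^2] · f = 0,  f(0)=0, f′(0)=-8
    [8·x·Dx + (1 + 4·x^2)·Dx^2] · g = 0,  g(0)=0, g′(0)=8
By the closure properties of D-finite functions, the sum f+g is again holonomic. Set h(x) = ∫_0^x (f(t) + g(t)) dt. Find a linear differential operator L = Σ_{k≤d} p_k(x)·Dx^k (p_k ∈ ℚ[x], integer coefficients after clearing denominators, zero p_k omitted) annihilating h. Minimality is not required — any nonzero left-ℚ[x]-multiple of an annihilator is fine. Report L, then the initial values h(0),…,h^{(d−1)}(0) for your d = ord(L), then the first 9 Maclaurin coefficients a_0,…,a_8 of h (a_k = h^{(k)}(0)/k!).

L = (-512·x + 5120·x^3 + 4096·x^5)·Dx^2 + (16 + 512·x^2 + 2304·x^4 + 2048·x^6)·Dx^3 + (-32·x + 320·x^3 + 256·x^5)·Dx^4 + (1 + 32·x^2 + 144·x^4 + 128·x^6)·Dx^5  (order 5).
h: a_k = 0, 0, 0, 0, 8/3, 0, 64/45, 0, -2624/315, …
ICs: h(0) = 0, h′(0) = 0, h′′(0) = 0, h′′′(0) = 0, h′′′′(0) = 64.

f: a_k = 0, -8, 0, 64/3, 0, -256/15, 0, 2048/315, 0, …
g: a_k = 0, 8, 0, -32/3, 0, 128/5, 0, -512/7, 0, …
Sum ⇒ L₀ = lclm(L_f,L_g) in ℚ(x)⟨Dx⟩.
h=∫₀ˣh₀: take L = L₀·Dx.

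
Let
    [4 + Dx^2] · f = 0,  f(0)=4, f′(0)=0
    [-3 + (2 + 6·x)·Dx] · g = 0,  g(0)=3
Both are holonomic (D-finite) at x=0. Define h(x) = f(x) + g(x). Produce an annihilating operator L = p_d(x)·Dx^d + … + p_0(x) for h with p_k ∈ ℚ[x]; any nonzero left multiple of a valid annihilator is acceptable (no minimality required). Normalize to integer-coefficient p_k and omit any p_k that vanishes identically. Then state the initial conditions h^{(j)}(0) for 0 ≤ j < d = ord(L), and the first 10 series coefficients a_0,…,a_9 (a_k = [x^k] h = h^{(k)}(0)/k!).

L = (-516 - 1152·x - 1728·x^2) + (56 + 936·x + 3456·x^2 + 3456·x^3)·Dx + (-129 - 288·x - 432·x^2)·Dx^2 + (14 + 234·x + 864·x^2 + 864·x^3)·Dx^3  (order 3).
h: a_k = 7, 9/2, -91/8, 81/16, -2621/384, 5103/256, -2083099/46080, 216513/2048, -2659600061/10321920, 42220035/65536, …
ICs: h(0) = 7, h′(0) = 9/2, h′′(0) = -91/4.

f: a_k = 4, 0, -8, 0, 8/3, 0, -16/45, 0, 8/315, 0, …
g: a_k = 3, 9/2, -27/8, 81/16, -1215/128, 5103/256, -45927/1024, 216513/2048, -8444007/32768, 42220035/65536, …
Sum ⇒ L₀ = lclm(L_f,L_g) in ℚ(x)⟨Dx⟩.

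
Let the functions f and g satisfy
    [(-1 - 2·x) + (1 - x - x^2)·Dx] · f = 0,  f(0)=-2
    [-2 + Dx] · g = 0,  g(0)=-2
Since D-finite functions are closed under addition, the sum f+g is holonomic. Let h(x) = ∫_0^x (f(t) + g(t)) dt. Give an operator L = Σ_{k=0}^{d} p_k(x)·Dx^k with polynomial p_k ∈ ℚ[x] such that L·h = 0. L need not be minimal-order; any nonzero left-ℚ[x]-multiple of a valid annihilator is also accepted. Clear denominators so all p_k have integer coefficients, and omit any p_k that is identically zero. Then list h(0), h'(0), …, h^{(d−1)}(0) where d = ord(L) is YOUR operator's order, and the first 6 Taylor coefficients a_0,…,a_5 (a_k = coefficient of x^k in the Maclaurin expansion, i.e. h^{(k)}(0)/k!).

f: a_k = -2, -2, -4, -6, -10, -16, …
g: a_k = -2, -4, -4, -8/3, -4/3, -8/15, …
h₀=f+g: left-lcm gives L₀, ord ≤ 2.
h=∫₀ˣh₀: take L = L₀·Dx.
L = (-4 - 8·x - 24·x^2 - 8·x^3)·Dx + (14·x + 10·x^2 - 8·x^3 - 4·x^4)·Dx^2 + (1 - 5·x + x^2 + 6·x^3 + 2·x^4)·Dx^3  (order 3).
h: a_k = 0, -4, -3, -8/3, -13/6, -34/15, …
ICs: h(0) = 0, h′(0) = -4, h′′(0) = -6.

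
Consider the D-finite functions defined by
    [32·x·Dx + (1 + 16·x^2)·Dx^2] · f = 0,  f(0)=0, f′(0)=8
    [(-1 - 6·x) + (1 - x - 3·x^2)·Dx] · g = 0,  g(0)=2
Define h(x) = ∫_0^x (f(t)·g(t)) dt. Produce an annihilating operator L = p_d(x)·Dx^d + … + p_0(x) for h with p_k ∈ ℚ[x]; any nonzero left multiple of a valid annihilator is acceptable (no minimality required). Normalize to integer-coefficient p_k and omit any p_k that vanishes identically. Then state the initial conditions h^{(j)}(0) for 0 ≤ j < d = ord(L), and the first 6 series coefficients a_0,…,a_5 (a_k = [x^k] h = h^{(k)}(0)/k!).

L = (6 + 32·x + 288·x^2)·Dx + (2 - 20·x + 64·x^2 + 288·x^3)·Dx^2 + (-1 + x - 13·x^2 + 16·x^3 + 48·x^4)·Dx^3  (order 3).
h: a_k = 0, 0, 8, 16/3, -16/3, 16/3, …
ICs: h(0) = 0, h′(0) = 0, h′′(0) = 16.

f: a_k = 0, 8, 0, -128/3, 0, 2048/5, …
g: a_k = 2, 2, 8, 14, 38, 80, …
Sym-product of L_f,L_g gives L₀ (≤ ord 2).
h=∫₀ˣh₀: take L = L₀·Dx.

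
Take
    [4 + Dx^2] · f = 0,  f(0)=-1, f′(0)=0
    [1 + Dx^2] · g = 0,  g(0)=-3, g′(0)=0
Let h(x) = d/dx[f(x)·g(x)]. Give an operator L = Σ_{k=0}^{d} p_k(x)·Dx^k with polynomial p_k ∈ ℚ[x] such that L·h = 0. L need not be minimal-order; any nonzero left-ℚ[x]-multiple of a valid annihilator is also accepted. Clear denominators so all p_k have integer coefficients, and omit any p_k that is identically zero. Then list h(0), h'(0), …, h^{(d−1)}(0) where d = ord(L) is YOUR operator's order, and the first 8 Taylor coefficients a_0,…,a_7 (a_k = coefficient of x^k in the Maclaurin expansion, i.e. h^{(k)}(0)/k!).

L = 9 + 10·Dx^2 + Dx^4  (order 4).
h: a_k = 0, -15, 0, 41/2, 0, -73/8, 0, 3281/1680, …
ICs: h(0) = 0, h′(0) = -15, h′′(0) = 0, h′′′(0) = 123.

f: a_k = -1, 0, 2, 0, -2/3, 0, 4/45, 0, …
g: a_k = -3, 0, 3/2, 0, -1/8, 0, 1/240, 0, …
Product ⇒ symmetric product L₀, ord ≤ 4.
h₀' ⇒ L via d/dx closure of L₀.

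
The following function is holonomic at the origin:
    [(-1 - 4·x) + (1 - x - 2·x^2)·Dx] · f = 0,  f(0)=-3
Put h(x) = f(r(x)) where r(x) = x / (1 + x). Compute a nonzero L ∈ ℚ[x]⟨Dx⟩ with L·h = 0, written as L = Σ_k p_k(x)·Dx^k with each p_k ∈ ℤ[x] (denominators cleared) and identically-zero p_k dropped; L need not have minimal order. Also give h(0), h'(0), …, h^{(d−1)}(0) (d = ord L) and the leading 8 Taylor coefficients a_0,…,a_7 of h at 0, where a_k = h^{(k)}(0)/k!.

L = (1 + 5·x) + (-1 - 2·x + x^2 + 2·x^3)·Dx  (order 1).
h: a_k = -3, -3, -6, 0, -12, 12, -36, 60, …
ICs: h(0) = -3.

f: a_k = -3, -3, -9, -15, -33, -63, -129, -255, …
Substitute x→r, Dx→(1/r')Dx; clear ⇒ L₀.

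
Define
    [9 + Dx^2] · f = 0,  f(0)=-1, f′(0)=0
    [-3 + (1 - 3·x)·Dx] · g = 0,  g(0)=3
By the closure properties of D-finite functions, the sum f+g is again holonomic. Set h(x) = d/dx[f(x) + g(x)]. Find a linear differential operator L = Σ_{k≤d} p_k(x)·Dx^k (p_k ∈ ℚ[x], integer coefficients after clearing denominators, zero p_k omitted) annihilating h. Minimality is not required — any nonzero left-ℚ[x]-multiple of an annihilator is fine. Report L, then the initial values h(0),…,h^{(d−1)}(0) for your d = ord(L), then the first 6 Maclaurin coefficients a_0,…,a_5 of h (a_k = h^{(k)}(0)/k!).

f: a_k = -1, 0, 9/2, 0, -27/8, 0, …
g: a_k = 3, 9, 27, 81, 243, 729, …
Sum ⇒ L₀ = lclm(L_f,L_g) in ℚ(x)⟨Dx⟩.
Derive L from L₀ (diff closure).
L = (702 - 324·x + 486·x^2) + (-63 + 243·x - 243·x^2 + 243·x^3)·Dx + (78 - 36·x + 54·x^2)·Dx^2 + (-7 + 27·x - 27·x^2 + 27·x^3)·Dx^3  (order 3).
h: a_k = 9, 63, 243, 1917/2, 3645, 525123/40, …
ICs: h(0) = 9, h′(0) = 63, h′′(0) = 486.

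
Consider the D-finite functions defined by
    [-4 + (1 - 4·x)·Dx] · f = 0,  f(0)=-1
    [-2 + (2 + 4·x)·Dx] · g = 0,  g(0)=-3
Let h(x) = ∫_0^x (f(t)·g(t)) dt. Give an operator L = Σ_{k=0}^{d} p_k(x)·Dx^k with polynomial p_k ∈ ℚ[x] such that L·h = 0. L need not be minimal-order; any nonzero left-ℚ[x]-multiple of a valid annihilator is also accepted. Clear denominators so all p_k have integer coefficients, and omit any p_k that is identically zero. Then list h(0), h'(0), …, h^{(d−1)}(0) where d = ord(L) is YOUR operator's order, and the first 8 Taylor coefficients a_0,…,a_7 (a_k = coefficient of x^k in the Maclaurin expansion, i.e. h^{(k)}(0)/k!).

L = (5 + 4·x)·Dx + (-1 + 2·x + 8·x^2)·Dx^2  (order 2).
h: a_k = 0, 3, 15/2, 39/2, 471/8, 7521/40, 10035/16, 240777/112, …
ICs: h(0) = 0, h′(0) = 3.

f: a_k = -1, -4, -16, -64, -256, -1024, -4096, -16384, …
g: a_k = -3, -3, 3/2, -3/2, 15/8, -21/8, 63/16, -99/16, …
f·g: L₀ = L_f ⊗_s L_g, ord ≤ 1·1.
h=∫h₀ ⇒ L = L₀·Dx.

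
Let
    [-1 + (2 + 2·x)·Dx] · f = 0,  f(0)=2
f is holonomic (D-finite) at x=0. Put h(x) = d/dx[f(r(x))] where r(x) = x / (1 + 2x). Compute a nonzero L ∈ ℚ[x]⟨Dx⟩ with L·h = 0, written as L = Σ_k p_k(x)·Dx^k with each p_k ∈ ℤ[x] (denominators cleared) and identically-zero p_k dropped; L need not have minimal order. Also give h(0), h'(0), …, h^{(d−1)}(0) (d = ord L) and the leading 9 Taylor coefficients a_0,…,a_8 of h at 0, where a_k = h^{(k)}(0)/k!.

L = (-9 - 24·x) + (-2 - 10·x - 12·x^2)·Dx  (order 1).
h: a_k = 1, -9/2, 123/8, -757/16, 17715/128, -100935/256, 1134735/1024, -6340365/2048, 283019715/32768, …
ICs: h(0) = 1.

f: a_k = 2, 1, -1/4, 1/8, -5/64, 7/128, -21/512, 33/1024, -429/16384, …
h₀=f(r): pull back L_f along r ⇒ L₀.
h=h₀': d/dx-closure on L₀ ⇒ L.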